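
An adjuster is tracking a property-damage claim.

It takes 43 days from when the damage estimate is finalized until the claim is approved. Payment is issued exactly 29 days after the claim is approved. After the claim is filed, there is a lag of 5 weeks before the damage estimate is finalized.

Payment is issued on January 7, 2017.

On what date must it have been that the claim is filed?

September 22, 2016

Payment is issued: Jan 7, 2017.
The claim is approved: Jan 7, 2017 − 29 days = Dec 9, 2016.
The damage estimate is finalized: Dec 9, 2016 − 43 days = Oct 27, 2016.
The claim is filed: Oct 27, 2016 − 5 weeks = Sep 22, 2016.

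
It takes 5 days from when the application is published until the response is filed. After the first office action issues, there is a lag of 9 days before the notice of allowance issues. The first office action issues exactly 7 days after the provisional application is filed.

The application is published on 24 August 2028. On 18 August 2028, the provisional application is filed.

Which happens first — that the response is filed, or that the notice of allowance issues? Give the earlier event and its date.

The application is published: Aug 24, 2028.
The response is filed: Aug 24, 2028 + 5 days = Aug 29, 2028.
The provisional application is filed: Aug 18, 2028.
The first office action issues: Aug 18, 2028 + 7 days = Aug 25, 2028.
The notice of allowance issues: Aug 25, 2028 + 9 days = Sep 3, 2028.
Comparing: the response is filed on Aug 29, 2028 vs the notice of allowance issues on Sep 3, 2028. Earlier: the response is filed.

The response is filed — 29 August 2028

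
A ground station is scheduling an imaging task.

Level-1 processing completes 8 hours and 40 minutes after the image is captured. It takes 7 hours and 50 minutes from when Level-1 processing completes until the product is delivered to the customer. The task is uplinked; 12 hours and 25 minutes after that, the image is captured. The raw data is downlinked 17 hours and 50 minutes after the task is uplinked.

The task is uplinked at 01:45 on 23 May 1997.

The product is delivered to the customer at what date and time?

The task is uplinked: 01:45 May 23, 1997.
The image is captured: 01:45 May 23, 1997 + 12h25m = 14:10 May 23, 1997.
Level-1 processing completes: 14:10 May 23, 1997 + 8h40m = 22:50 May 23, 1997.
The product is delivered to the customer: 22:50 May 23, 1997 + 7h50m = 06:40 May 24, 1997.

06:40 on 24 May 1997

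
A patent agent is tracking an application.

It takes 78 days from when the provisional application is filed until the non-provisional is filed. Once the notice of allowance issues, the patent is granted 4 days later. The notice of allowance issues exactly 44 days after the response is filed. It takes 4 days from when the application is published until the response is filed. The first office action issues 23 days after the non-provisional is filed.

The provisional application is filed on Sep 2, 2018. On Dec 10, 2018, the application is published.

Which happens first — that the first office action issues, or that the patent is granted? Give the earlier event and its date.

The first office action issues — Dec 12, 2018

The provisional application is filed: Sep 2, 2018.
The non-provisional is filed: Sep 2, 2018 + 78 days = Nov 19, 2018.
The first office action issues: Nov 19, 2018 + 23 days = Dec 12, 2018.
The application is published: Dec 10, 2018.
The response is filed: Dec 10, 2018 + 4 days = Dec 14, 2018.
The notice of allowance issues: Dec 14, 2018 + 44 days = Jan 27, 2019.
The patent is granted: Jan 27, 2019 + 4 days = Jan 31, 2019.
Comparing: the first office action issues on Dec 12, 2018 vs the patent is granted on Jan 31, 2019. Earlier: the first office action issues.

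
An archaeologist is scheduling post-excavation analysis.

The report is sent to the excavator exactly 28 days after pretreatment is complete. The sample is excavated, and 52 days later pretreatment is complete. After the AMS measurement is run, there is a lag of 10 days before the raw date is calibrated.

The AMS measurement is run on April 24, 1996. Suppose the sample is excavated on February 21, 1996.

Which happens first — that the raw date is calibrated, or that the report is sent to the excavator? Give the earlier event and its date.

The AMS measurement is run: Apr 24, 1996.
The raw date is calibrated: Apr 24, 1996 + 10 days = May 4, 1996.
The sample is excavated: Feb 21, 1996.
Pretreatment is complete: Feb 21, 1996 + 52 days = Apr 13, 1996.
The report is sent to the excavator: Apr 13, 1996 + 28 days = May 11, 1996.
Comparing: the raw date is calibrated on May 4, 1996 vs the report is sent to the excavator on May 11, 1996. Earlier: the raw date is calibrated.

The raw date is calibrated — May 4, 1996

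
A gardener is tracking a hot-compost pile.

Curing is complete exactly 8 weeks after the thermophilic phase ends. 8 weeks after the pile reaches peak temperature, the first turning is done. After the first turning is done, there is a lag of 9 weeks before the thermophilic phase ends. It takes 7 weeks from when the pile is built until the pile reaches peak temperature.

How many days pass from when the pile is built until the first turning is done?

Causal path: the pile is built → the pile reaches peak temperature → the first turning is done.
Total delay along the path: 7 + 8 weeks = 15 weeks = 105 days.

105 days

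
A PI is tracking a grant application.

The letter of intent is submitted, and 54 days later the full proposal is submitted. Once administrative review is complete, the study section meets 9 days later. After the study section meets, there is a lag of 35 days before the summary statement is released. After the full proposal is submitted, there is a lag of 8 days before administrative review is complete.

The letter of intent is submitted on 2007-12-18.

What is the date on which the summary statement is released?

The letter of intent is submitted: Dec 18, 2007.
The full proposal is submitted: Dec 18, 2007 + 54 days = Feb 10, 2008.
Administrative review is complete: Feb 10, 2008 + 8 days = Feb 18, 2008.
The study section meets: Feb 18, 2008 + 9 days = Feb 27, 2008.
The summary statement is released: Feb 27, 2008 + 35 days = Apr 2, 2008.

2008-04-02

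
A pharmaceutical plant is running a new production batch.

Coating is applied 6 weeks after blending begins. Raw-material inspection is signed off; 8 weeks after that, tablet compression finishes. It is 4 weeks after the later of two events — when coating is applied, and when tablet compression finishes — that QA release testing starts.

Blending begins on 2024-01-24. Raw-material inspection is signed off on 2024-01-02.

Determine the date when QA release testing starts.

2024-04-03

Blending begins: Jan 24, 2024.
Coating is applied: Jan 24, 2024 + 6 weeks = Mar 6, 2024.
Raw-material inspection is signed off: Jan 2, 2024.
Tablet compression finishes: Jan 2, 2024 + 8 weeks = Feb 27, 2024.
Both prerequisites met — coating is applied (Mar 6, 2024), tablet compression finishes (Feb 27, 2024); the later is Mar 6, 2024.
QA release testing starts: Mar 6, 2024 + 4 weeks = Apr 3, 2024.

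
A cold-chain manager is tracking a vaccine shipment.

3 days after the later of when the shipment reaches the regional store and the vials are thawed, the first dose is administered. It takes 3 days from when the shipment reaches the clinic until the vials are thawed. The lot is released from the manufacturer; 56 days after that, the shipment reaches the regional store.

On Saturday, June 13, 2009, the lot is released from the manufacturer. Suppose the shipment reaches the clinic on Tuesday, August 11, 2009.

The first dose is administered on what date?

The lot is released from the manufacturer: Jun 13, 2009.
The shipment reaches the regional store: Jun 13, 2009 + 56 days = Aug 8, 2009.
The shipment reaches the clinic: Aug 11, 2009.
The vials are thawed: Aug 11, 2009 + 3 days = Aug 14, 2009.
Both prerequisites met — the shipment reaches the regional store (Aug 8, 2009), the vials are thawed (Aug 14, 2009); the later is Aug 14, 2009.
The first dose is administered: Aug 14, 2009 + 3 days = Aug 17, 2009.

Monday, August 17, 2009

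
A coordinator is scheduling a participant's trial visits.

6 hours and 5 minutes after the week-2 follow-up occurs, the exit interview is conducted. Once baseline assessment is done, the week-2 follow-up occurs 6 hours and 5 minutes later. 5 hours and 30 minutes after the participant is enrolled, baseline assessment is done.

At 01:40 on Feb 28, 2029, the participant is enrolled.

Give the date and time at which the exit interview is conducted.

19:20 on Feb 28, 2029

The participant is enrolled: 01:40 Feb 28, 2029.
Baseline assessment is done: 01:40 Feb 28, 2029 + 5h30m = 07:10 Feb 28, 2029.
The week-2 follow-up occurs: 07:10 Feb 28, 2029 + 6h05m = 13:15 Feb 28, 2029.
The exit interview is conducted: 13:15 Feb 28, 2029 + 6h05m = 19:20 Feb 28, 2029.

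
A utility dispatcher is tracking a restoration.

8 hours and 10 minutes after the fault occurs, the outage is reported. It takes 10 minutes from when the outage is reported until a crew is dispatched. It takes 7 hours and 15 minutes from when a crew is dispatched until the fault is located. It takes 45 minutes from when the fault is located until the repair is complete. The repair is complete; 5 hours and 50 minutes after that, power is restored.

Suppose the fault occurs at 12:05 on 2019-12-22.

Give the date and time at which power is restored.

The fault occurs: 12:05 Dec 22, 2019.
The outage is reported: 12:05 Dec 22, 2019 + 8h10m = 20:15 Dec 22, 2019.
A crew is dispatched: 20:15 Dec 22, 2019 + 10m = 20:25 Dec 22, 2019.
The fault is located: 20:25 Dec 22, 2019 + 7h15m = 03:40 Dec 23, 2019.
The repair is complete: 03:40 Dec 23, 2019 + 45m = 04:25 Dec 23, 2019.
Power is restored: 04:25 Dec 23, 2019 + 5h50m = 10:15 Dec 23, 2019.

10:15 on 2019-12-23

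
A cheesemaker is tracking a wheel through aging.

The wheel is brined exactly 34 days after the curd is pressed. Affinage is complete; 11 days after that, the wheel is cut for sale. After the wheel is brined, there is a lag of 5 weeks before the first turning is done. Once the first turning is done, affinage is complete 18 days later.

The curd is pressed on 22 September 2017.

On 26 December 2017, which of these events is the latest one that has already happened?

The curd is pressed: Sep 22, 2017.
The wheel is brined: Sep 22, 2017 + 34 days = Oct 26, 2017.
The first turning is done: Oct 26, 2017 + 5 weeks = Nov 30, 2017.
Affinage is complete: Nov 30, 2017 + 18 days = Dec 18, 2017.
The wheel is cut for sale: Dec 18, 2017 + 11 days = Dec 29, 2017.
Dec 26, 2017 falls between when affinage is complete (Dec 18, 2017) and when the wheel is cut for sale (Dec 29, 2017).

Affinage is complete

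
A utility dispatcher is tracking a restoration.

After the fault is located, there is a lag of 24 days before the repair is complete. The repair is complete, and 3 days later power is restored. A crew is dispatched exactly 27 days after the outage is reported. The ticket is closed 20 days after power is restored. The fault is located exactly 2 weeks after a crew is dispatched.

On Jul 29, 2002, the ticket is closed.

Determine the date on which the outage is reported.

May 2, 2002

The ticket is closed: Jul 29, 2002.
Power is restored: Jul 29, 2002 − 20 days = Jul 9, 2002.
The repair is complete: Jul 9, 2002 − 3 days = Jul 6, 2002.
The fault is located: Jul 6, 2002 − 24 days = Jun 12, 2002.
A crew is dispatched: Jun 12, 2002 − 2 weeks = May 29, 2002.
The outage is reported: May 29, 2002 − 27 days = May 2, 2002.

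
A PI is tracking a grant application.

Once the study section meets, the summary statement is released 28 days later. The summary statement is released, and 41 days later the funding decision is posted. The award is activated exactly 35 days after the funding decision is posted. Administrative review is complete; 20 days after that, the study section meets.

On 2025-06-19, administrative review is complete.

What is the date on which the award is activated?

2025-10-21

Administrative review is complete: Jun 19, 2025.
The study section meets: Jun 19, 2025 + 20 days = Jul 9, 2025.
The summary statement is released: Jul 9, 2025 + 28 days = Aug 6, 2025.
The funding decision is posted: Aug 6, 2025 + 41 days = Sep 16, 2025.
The award is activated: Sep 16, 2025 + 35 days = Oct 21, 2025.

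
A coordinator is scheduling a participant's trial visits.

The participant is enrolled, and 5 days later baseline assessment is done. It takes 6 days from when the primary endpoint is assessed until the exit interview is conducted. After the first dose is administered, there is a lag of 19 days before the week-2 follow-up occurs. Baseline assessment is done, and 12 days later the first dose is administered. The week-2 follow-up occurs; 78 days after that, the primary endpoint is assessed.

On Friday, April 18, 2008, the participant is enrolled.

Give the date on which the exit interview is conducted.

The participant is enrolled: Apr 18, 2008.
Baseline assessment is done: Apr 18, 2008 + 5 days = Apr 23, 2008.
The first dose is administered: Apr 23, 2008 + 12 days = May 5, 2008.
The week-2 follow-up occurs: May 5, 2008 + 19 days = May 24, 2008.
The primary endpoint is assessed: May 24, 2008 + 78 days = Aug 10, 2008.
The exit interview is conducted: Aug 10, 2008 + 6 days = Aug 16, 2008.

Saturday, August 16, 2008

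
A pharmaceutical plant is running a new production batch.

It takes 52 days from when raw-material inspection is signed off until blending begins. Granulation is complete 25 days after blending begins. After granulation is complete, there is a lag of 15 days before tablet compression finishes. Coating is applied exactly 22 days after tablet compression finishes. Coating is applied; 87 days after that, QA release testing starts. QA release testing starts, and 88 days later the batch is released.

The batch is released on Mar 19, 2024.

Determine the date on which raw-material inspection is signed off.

Jun 4, 2023

The batch is released: Mar 19, 2024.
QA release testing starts: Mar 19, 2024 − 88 days = Dec 22, 2023.
Coating is applied: Dec 22, 2023 − 87 days = Sep 26, 2023.
Tablet compression finishes: Sep 26, 2023 − 22 days = Sep 4, 2023.
Granulation is complete: Sep 4, 2023 − 15 days = Aug 20, 2023.
Blending begins: Aug 20, 2023 − 25 days = Jul 26, 2023.
Raw-material inspection is signed off: Jul 26, 2023 − 52 days = Jun 4, 2023.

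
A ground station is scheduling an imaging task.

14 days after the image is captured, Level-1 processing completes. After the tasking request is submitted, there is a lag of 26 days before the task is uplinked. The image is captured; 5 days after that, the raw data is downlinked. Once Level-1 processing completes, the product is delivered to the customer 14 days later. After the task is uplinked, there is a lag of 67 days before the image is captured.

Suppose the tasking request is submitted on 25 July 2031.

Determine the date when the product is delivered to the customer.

23 November 2031

The tasking request is submitted: Jul 25, 2031.
The task is uplinked: Jul 25, 2031 + 26 days = Aug 20, 2031.
The image is captured: Aug 20, 2031 + 67 days = Oct 26, 2031.
Level-1 processing completes: Oct 26, 2031 + 14 days = Nov 9, 2031.
The product is delivered to the customer: Nov 9, 2031 + 14 days = Nov 23, 2031.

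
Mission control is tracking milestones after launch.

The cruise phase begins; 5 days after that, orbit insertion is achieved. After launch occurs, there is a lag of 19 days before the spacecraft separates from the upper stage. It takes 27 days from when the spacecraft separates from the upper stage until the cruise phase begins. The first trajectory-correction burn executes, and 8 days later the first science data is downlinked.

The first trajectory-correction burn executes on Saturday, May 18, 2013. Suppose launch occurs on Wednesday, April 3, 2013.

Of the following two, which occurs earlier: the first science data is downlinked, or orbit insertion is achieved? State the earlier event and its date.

The first trajectory-correction burn executes: May 18, 2013.
The first science data is downlinked: May 18, 2013 + 8 days = May 26, 2013.
Launch occurs: Apr 3, 2013.
The spacecraft separates from the upper stage: Apr 3, 2013 + 19 days = Apr 22, 2013.
The cruise phase begins: Apr 22, 2013 + 27 days = May 19, 2013.
Orbit insertion is achieved: May 19, 2013 + 5 days = May 24, 2013.
Comparing: the first science data is downlinked on May 26, 2013 vs orbit insertion is achieved on May 24, 2013. Earlier: orbit insertion is achieved.

Orbit insertion is achieved — Friday, May 24, 2013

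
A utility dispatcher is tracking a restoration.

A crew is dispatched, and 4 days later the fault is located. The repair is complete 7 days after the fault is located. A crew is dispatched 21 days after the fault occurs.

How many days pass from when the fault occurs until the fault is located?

25 days

Causal path: the fault occurs → a crew is dispatched → the fault is located.
Total delay along the path: 21 + 4 = 25 days.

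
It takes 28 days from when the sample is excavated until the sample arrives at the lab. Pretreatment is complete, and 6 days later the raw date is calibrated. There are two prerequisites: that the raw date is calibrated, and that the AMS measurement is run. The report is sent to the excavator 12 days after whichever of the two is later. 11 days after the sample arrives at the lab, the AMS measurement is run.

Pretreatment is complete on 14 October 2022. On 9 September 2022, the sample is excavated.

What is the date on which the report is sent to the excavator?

1 November 2022

Pretreatment is complete: Oct 14, 2022.
The raw date is calibrated: Oct 14, 2022 + 6 days = Oct 20, 2022.
The sample is excavated: Sep 9, 2022.
The sample arrives at the lab: Sep 9, 2022 + 28 days = Oct 7, 2022.
The AMS measurement is run: Oct 7, 2022 + 11 days = Oct 18, 2022.
Both prerequisites met — the raw date is calibrated (Oct 20, 2022), the AMS measurement is run (Oct 18, 2022); the later is Oct 20, 2022.
The report is sent to the excavator: Oct 20, 2022 + 12 days = Nov 1, 2022.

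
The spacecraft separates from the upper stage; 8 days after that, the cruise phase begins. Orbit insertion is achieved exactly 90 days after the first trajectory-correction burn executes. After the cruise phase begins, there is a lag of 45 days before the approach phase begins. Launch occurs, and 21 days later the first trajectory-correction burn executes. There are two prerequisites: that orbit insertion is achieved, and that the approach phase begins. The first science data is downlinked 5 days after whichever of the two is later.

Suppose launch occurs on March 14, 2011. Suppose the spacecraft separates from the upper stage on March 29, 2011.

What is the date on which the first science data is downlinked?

July 8, 2011

Launch occurs: Mar 14, 2011.
The first trajectory-correction burn executes: Mar 14, 2011 + 21 days = Apr 4, 2011.
Orbit insertion is achieved: Apr 4, 2011 + 90 days = Jul 3, 2011.
The spacecraft separates from the upper stage: Mar 29, 2011.
The cruise phase begins: Mar 29, 2011 + 8 days = Apr 6, 2011.
The approach phase begins: Apr 6, 2011 + 45 days = May 21, 2011.
Both prerequisites met — orbit insertion is achieved (Jul 3, 2011), the approach phase begins (May 21, 2011); the later is Jul 3, 2011.
The first science data is downlinked: Jul 3, 2011 + 5 days = Jul 8, 2011.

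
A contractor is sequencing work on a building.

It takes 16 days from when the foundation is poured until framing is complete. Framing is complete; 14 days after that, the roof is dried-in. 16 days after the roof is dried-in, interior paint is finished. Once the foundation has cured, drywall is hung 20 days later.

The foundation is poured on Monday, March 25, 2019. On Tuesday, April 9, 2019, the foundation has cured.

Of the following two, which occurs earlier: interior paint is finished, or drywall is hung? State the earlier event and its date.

Drywall is hung — Monday, April 29, 2019

The foundation is poured: Mar 25, 2019.
Framing is complete: Mar 25, 2019 + 16 days = Apr 10, 2019.
The roof is dried-in: Apr 10, 2019 + 14 days = Apr 24, 2019.
Interior paint is finished: Apr 24, 2019 + 16 days = May 10, 2019.
The foundation has cured: Apr 9, 2019.
Drywall is hung: Apr 9, 2019 + 20 days = Apr 29, 2019.
Comparing: interior paint is finished on May 10, 2019 vs drywall is hung on Apr 29, 2019. Earlier: drywall is hung.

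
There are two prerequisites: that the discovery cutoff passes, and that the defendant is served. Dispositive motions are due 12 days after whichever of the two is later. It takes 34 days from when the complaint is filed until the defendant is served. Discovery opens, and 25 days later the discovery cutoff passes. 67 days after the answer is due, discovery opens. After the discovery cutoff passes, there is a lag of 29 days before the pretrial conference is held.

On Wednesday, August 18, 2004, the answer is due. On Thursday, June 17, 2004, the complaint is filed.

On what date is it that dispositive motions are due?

Tuesday, November 30, 2004

The answer is due: Aug 18, 2004.
Discovery opens: Aug 18, 2004 + 67 days = Oct 24, 2004.
The discovery cutoff passes: Oct 24, 2004 + 25 days = Nov 18, 2004.
The complaint is filed: Jun 17, 2004.
The defendant is served: Jun 17, 2004 + 34 days = Jul 21, 2004.
Both prerequisites met — the discovery cutoff passes (Nov 18, 2004), the defendant is served (Jul 21, 2004); the later is Nov 18, 2004.
Dispositive motions are due: Nov 18, 2004 + 12 days = Nov 30, 2004.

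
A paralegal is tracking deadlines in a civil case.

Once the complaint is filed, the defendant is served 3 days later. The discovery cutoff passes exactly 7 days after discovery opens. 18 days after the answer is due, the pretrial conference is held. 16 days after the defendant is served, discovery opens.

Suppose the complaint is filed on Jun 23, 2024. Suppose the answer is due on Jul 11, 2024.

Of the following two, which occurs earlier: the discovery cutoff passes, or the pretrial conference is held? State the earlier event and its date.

The complaint is filed: Jun 23, 2024.
The defendant is served: Jun 23, 2024 + 3 days = Jun 26, 2024.
Discovery opens: Jun 26, 2024 + 16 days = Jul 12, 2024.
The discovery cutoff passes: Jul 12, 2024 + 7 days = Jul 19, 2024.
The answer is due: Jul 11, 2024.
The pretrial conference is held: Jul 11, 2024 + 18 days = Jul 29, 2024.
Comparing: the discovery cutoff passes on Jul 19, 2024 vs the pretrial conference is held on Jul 29, 2024. Earlier: the discovery cutoff passes.

The discovery cutoff passes — Jul 19, 2024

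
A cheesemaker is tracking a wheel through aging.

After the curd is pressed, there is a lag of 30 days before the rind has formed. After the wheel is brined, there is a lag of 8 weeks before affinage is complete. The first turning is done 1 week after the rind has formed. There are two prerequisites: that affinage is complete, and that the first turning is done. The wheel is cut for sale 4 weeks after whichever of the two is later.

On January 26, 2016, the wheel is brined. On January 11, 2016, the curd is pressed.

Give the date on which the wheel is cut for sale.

The wheel is brined: Jan 26, 2016.
Affinage is complete: Jan 26, 2016 + 8 weeks = Mar 22, 2016.
The curd is pressed: Jan 11, 2016.
The rind has formed: Jan 11, 2016 + 30 days = Feb 10, 2016.
The first turning is done: Feb 10, 2016 + 1 week = Feb 17, 2016.
Both prerequisites met — affinage is complete (Mar 22, 2016), the first turning is done (Feb 17, 2016); the later is Mar 22, 2016.
The wheel is cut for sale: Mar 22, 2016 + 4 weeks = Apr 19, 2016.

April 19, 2016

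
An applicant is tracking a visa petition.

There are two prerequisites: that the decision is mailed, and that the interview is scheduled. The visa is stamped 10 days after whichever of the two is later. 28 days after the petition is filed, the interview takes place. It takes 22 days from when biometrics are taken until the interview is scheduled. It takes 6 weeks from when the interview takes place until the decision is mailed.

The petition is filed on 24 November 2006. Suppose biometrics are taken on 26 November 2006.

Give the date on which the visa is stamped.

12 February 2007

The petition is filed: Nov 24, 2006.
The interview takes place: Nov 24, 2006 + 28 days = Dec 22, 2006.
The decision is mailed: Dec 22, 2006 + 6 weeks = Feb 2, 2007.
Biometrics are taken: Nov 26, 2006.
The interview is scheduled: Nov 26, 2006 + 22 days = Dec 18, 2006.
Both prerequisites met — the decision is mailed (Feb 2, 2007), the interview is scheduled (Dec 18, 2006); the later is Feb 2, 2007.
The visa is stamped: Feb 2, 2007 + 10 days = Feb 12, 2007.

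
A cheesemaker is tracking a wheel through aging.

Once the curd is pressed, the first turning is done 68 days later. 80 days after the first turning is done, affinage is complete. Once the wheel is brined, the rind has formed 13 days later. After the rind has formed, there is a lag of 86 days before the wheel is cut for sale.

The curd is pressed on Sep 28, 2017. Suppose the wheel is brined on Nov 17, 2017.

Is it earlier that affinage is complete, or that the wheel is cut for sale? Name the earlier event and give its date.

Affinage is complete — Feb 23, 2018

The curd is pressed: Sep 28, 2017.
The first turning is done: Sep 28, 2017 + 68 days = Dec 5, 2017.
Affinage is complete: Dec 5, 2017 + 80 days = Feb 23, 2018.
The wheel is brined: Nov 17, 2017.
The rind has formed: Nov 17, 2017 + 13 days = Nov 30, 2017.
The wheel is cut for sale: Nov 30, 2017 + 86 days = Feb 24, 2018.
Comparing: affinage is complete on Feb 23, 2018 vs the wheel is cut for sale on Feb 24, 2018. Earlier: affinage is complete.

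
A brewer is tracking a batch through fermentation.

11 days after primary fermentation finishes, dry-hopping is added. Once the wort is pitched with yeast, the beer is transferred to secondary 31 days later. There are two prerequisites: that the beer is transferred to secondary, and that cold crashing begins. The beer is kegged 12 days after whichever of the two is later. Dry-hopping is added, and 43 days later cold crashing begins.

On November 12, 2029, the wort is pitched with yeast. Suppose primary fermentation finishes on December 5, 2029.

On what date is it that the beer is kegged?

The wort is pitched with yeast: Nov 12, 2029.
The beer is transferred to secondary: Nov 12, 2029 + 31 days = Dec 13, 2029.
Primary fermentation finishes: Dec 5, 2029.
Dry-hopping is added: Dec 5, 2029 + 11 days = Dec 16, 2029.
Cold crashing begins: Dec 16, 2029 + 43 days = Jan 28, 2030.
Both prerequisites met — the beer is transferred to secondary (Dec 13, 2029), cold crashing begins (Jan 28, 2030); the later is Jan 28, 2030.
The beer is kegged: Jan 28, 2030 + 12 days = Feb 9, 2030.

February 9, 2030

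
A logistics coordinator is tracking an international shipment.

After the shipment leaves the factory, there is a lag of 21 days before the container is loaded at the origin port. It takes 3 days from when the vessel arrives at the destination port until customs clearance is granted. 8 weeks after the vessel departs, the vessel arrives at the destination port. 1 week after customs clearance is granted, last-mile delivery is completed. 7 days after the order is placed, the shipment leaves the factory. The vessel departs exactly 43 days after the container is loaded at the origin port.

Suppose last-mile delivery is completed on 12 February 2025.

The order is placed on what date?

28 September 2024

Last-mile delivery is completed: Feb 12, 2025.
Customs clearance is granted: Feb 12, 2025 − 1 week = Feb 5, 2025.
The vessel arrives at the destination port: Feb 5, 2025 − 3 days = Feb 2, 2025.
The vessel departs: Feb 2, 2025 − 8 weeks = Dec 8, 2024.
The container is loaded at the origin port: Dec 8, 2024 − 43 days = Oct 26, 2024.
The shipment leaves the factory: Oct 26, 2024 − 21 days = Oct 5, 2024.
The order is placed: Oct 5, 2024 − 7 days = Sep 28, 2024.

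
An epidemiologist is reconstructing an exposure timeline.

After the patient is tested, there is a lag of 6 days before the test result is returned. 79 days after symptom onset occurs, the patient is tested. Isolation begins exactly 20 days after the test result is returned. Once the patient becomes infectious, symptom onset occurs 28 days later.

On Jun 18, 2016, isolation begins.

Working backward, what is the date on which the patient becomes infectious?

Isolation begins: Jun 18, 2016.
The test result is returned: Jun 18, 2016 − 20 days = May 29, 2016.
The patient is tested: May 29, 2016 − 6 days = May 23, 2016.
Symptom onset occurs: May 23, 2016 − 79 days = Mar 5, 2016.
The patient becomes infectious: Mar 5, 2016 − 28 days = Feb 6, 2016.

Feb 6, 2016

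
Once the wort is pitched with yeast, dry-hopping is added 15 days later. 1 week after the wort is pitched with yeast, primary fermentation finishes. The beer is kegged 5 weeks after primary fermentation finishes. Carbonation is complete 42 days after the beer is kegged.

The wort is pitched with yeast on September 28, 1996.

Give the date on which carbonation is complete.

December 21, 1996

The wort is pitched with yeast: Sep 28, 1996.
Primary fermentation finishes: Sep 28, 1996 + 1 week = Oct 5, 1996.
The beer is kegged: Oct 5, 1996 + 5 weeks = Nov 9, 1996.
Carbonation is complete: Nov 9, 1996 + 42 days = Dec 21, 1996.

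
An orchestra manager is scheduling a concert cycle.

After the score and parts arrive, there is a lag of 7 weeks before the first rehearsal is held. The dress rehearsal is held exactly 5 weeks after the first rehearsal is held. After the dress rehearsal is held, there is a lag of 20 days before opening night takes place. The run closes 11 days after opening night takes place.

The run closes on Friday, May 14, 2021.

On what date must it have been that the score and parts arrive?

The run closes: May 14, 2021.
Opening night takes place: May 14, 2021 − 11 days = May 3, 2021.
The dress rehearsal is held: May 3, 2021 − 20 days = Apr 13, 2021.
The first rehearsal is held: Apr 13, 2021 − 5 weeks = Mar 9, 2021.
The score and parts arrive: Mar 9, 2021 − 7 weeks = Jan 19, 2021.

Tuesday, January 19, 2021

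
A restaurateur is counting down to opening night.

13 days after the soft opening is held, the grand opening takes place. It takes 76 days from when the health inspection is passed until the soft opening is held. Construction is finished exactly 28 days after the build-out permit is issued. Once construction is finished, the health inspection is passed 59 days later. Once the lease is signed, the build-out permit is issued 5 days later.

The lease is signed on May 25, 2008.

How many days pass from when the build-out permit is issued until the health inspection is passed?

87 days

Causal path: the build-out permit is issued → construction is finished → the health inspection is passed.
Total delay along the path: 28 + 59 = 87 days.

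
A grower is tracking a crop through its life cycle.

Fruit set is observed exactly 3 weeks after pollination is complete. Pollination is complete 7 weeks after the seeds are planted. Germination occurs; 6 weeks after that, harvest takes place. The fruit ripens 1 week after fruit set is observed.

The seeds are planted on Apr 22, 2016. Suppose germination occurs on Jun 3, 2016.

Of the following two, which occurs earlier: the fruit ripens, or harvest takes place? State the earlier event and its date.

The fruit ripens — Jul 8, 2016

The seeds are planted: Apr 22, 2016.
Pollination is complete: Apr 22, 2016 + 7 weeks = Jun 10, 2016.
Fruit set is observed: Jun 10, 2016 + 3 weeks = Jul 1, 2016.
The fruit ripens: Jul 1, 2016 + 1 week = Jul 8, 2016.
Germination occurs: Jun 3, 2016.
Harvest takes place: Jun 3, 2016 + 6 weeks = Jul 15, 2016.
Comparing: the fruit ripens on Jul 8, 2016 vs harvest takes place on Jul 15, 2016. Earlier: the fruit ripens.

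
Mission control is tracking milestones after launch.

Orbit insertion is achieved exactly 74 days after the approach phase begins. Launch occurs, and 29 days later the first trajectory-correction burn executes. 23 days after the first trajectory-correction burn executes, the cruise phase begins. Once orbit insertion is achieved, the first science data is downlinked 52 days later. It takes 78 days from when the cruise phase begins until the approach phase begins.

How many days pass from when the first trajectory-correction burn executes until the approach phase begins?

101 days

Causal path: the first trajectory-correction burn executes → the cruise phase begins → the approach phase begins.
Total delay along the path: 23 + 78 = 101 days.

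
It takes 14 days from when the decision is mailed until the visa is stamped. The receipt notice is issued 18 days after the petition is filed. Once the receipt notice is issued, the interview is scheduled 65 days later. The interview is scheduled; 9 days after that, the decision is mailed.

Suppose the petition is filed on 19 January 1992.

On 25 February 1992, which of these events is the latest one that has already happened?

The receipt notice is issued

The petition is filed: Jan 19, 1992.
The receipt notice is issued: Jan 19, 1992 + 18 days = Feb 6, 1992.
The interview is scheduled: Feb 6, 1992 + 65 days = Apr 11, 1992.
The decision is mailed: Apr 11, 1992 + 9 days = Apr 20, 1992.
The visa is stamped: Apr 20, 1992 + 14 days = May 4, 1992.
Feb 25, 1992 falls between when the receipt notice is issued (Feb 6, 1992) and when the interview is scheduled (Apr 11, 1992).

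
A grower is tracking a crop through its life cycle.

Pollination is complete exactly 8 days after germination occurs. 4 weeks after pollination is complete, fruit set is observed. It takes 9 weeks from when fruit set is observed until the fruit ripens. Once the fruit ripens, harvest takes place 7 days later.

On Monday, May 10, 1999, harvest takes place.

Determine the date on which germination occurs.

Harvest takes place: May 10, 1999.
The fruit ripens: May 10, 1999 − 7 days = May 3, 1999.
Fruit set is observed: May 3, 1999 − 9 weeks = Mar 1, 1999.
Pollination is complete: Mar 1, 1999 − 4 weeks = Feb 1, 1999.
Germination occurs: Feb 1, 1999 − 8 days = Jan 24, 1999.

Sunday, January 24, 1999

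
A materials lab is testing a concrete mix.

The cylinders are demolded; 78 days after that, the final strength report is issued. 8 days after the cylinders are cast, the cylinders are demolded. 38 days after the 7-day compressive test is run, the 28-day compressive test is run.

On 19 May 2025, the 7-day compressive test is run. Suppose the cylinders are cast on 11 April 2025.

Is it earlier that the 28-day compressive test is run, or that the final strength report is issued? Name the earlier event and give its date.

The 28-day compressive test is run — 26 June 2025

The 7-day compressive test is run: May 19, 2025.
The 28-day compressive test is run: May 19, 2025 + 38 days = Jun 26, 2025.
The cylinders are cast: Apr 11, 2025.
The cylinders are demolded: Apr 11, 2025 + 8 days = Apr 19, 2025.
The final strength report is issued: Apr 19, 2025 + 78 days = Jul 6, 2025.
Comparing: the 28-day compressive test is run on Jun 26, 2025 vs the final strength report is issued on Jul 6, 2025. Earlier: the 28-day compressive test is run.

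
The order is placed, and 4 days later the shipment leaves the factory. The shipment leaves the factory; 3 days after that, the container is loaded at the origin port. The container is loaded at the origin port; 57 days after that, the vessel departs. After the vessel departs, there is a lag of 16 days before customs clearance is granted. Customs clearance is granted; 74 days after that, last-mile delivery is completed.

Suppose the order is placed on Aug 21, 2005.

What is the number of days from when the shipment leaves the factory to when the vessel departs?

60 days

Causal path: the shipment leaves the factory → the container is loaded at the origin port → the vessel departs.
Total delay along the path: 3 + 57 = 60 days.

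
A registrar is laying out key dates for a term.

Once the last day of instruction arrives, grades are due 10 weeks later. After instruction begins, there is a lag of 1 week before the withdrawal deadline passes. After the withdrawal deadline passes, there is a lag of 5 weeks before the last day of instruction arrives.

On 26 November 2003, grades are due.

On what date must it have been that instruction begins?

6 August 2003

Grades are due: Nov 26, 2003.
The last day of instruction arrives: Nov 26, 2003 − 10 weeks = Sep 17, 2003.
The withdrawal deadline passes: Sep 17, 2003 − 5 weeks = Aug 13, 2003.
Instruction begins: Aug 13, 2003 − 1 week = Aug 6, 2003.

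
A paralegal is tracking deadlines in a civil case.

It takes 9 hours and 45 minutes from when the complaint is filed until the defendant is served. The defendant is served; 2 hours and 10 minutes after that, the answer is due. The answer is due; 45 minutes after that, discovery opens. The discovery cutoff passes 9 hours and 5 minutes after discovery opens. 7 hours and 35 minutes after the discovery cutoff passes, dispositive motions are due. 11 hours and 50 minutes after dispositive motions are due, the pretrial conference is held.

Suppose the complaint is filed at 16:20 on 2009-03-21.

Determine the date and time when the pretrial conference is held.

09:30 on 2009-03-23

The complaint is filed: 16:20 Mar 21, 2009.
The defendant is served: 16:20 Mar 21, 2009 + 9h45m = 02:05 Mar 22, 2009.
The answer is due: 02:05 Mar 22, 2009 + 2h10m = 04:15 Mar 22, 2009.
Discovery opens: 04:15 Mar 22, 2009 + 45m = 05:00 Mar 22, 2009.
The discovery cutoff passes: 05:00 Mar 22, 2009 + 9h05m = 14:05 Mar 22, 2009.
Dispositive motions are due: 14:05 Mar 22, 2009 + 7h35m = 21:40 Mar 22, 2009.
The pretrial conference is held: 21:40 Mar 22, 2009 + 11h50m = 09:30 Mar 23, 2009.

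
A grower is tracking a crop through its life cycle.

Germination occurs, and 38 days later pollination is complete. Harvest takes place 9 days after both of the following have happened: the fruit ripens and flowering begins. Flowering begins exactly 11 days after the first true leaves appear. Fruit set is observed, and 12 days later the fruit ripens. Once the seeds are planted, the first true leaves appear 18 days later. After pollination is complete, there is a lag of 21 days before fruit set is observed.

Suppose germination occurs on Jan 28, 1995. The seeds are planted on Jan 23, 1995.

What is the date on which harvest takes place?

Germination occurs: Jan 28, 1995.
Pollination is complete: Jan 28, 1995 + 38 days = Mar 7, 1995.
Fruit set is observed: Mar 7, 1995 + 21 days = Mar 28, 1995.
The fruit ripens: Mar 28, 1995 + 12 days = Apr 9, 1995.
The seeds are planted: Jan 23, 1995.
The first true leaves appear: Jan 23, 1995 + 18 days = Feb 10, 1995.
Flowering begins: Feb 10, 1995 + 11 days = Feb 21, 1995.
Both prerequisites met — the fruit ripens (Apr 9, 1995), flowering begins (Feb 21, 1995); the later is Apr 9, 1995.
Harvest takes place: Apr 9, 1995 + 9 days = Apr 18, 1995.

Apr 18, 1995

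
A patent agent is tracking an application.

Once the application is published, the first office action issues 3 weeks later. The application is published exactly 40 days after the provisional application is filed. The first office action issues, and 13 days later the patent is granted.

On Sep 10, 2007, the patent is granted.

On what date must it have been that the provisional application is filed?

Jun 28, 2007

The patent is granted: Sep 10, 2007.
The first office action issues: Sep 10, 2007 − 13 days = Aug 28, 2007.
The application is published: Aug 28, 2007 − 3 weeks = Aug 7, 2007.
The provisional application is filed: Aug 7, 2007 − 40 days = Jun 28, 2007.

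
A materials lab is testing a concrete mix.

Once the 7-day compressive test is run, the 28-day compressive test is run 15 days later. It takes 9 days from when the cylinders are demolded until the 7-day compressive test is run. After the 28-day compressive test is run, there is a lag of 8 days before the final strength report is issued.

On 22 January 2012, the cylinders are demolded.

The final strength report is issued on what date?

The cylinders are demolded: Jan 22, 2012.
The 7-day compressive test is run: Jan 22, 2012 + 9 days = Jan 31, 2012.
The 28-day compressive test is run: Jan 31, 2012 + 15 days = Feb 15, 2012.
The final strength report is issued: Feb 15, 2012 + 8 days = Feb 23, 2012.

23 February 2012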